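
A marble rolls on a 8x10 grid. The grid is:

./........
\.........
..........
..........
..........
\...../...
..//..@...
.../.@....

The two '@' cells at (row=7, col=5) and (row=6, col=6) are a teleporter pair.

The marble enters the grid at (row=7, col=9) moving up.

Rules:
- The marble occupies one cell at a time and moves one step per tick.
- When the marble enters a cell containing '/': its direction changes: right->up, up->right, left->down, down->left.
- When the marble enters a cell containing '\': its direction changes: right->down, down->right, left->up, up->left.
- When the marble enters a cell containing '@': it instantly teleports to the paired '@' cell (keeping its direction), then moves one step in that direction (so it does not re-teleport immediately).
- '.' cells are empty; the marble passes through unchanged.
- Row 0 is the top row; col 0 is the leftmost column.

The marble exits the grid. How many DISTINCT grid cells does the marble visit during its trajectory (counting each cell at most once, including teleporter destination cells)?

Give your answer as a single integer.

Step 1: enter (7,9), '.' pass, move up to (6,9)
Step 2: enter (6,9), '.' pass, move up to (5,9)
Step 3: enter (5,9), '.' pass, move up to (4,9)
Step 4: enter (4,9), '.' pass, move up to (3,9)
Step 5: enter (3,9), '.' pass, move up to (2,9)
Step 6: enter (2,9), '.' pass, move up to (1,9)
Step 7: enter (1,9), '.' pass, move up to (0,9)
Step 8: enter (0,9), '.' pass, move up to (-1,9)
Step 9: at (-1,9) — EXIT via top edge, pos 9
Distinct cells visited: 8 (path length 8)

Answer: 8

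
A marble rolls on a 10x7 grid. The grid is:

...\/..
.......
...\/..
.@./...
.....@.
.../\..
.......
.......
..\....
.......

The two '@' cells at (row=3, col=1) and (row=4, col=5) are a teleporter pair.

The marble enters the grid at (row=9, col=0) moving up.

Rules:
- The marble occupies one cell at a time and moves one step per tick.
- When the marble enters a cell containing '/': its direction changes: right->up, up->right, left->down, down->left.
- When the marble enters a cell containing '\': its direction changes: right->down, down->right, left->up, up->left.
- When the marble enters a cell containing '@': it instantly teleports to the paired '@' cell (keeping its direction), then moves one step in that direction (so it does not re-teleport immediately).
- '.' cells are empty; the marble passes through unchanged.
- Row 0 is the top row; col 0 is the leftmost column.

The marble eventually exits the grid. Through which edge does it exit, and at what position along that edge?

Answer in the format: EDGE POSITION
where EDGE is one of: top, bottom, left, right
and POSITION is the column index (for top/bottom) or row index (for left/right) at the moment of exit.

Step 1: enter (9,0), '.' pass, move up to (8,0)
Step 2: enter (8,0), '.' pass, move up to (7,0)
Step 3: enter (7,0), '.' pass, move up to (6,0)
Step 4: enter (6,0), '.' pass, move up to (5,0)
Step 5: enter (5,0), '.' pass, move up to (4,0)
Step 6: enter (4,0), '.' pass, move up to (3,0)
Step 7: enter (3,0), '.' pass, move up to (2,0)
Step 8: enter (2,0), '.' pass, move up to (1,0)
Step 9: enter (1,0), '.' pass, move up to (0,0)
Step 10: enter (0,0), '.' pass, move up to (-1,0)
Step 11: at (-1,0) — EXIT via top edge, pos 0

Answer: top 0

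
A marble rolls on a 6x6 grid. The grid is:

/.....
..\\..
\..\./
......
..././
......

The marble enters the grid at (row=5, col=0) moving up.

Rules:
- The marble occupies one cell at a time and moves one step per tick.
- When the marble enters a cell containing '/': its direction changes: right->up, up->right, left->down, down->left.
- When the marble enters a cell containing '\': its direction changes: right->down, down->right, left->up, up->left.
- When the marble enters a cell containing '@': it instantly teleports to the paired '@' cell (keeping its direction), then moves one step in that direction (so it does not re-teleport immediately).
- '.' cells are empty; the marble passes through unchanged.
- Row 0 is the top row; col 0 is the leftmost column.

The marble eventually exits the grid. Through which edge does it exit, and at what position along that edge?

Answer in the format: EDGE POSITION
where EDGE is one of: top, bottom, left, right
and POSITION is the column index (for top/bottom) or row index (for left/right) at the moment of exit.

Answer: left 2

Derivation:
Step 1: enter (5,0), '.' pass, move up to (4,0)
Step 2: enter (4,0), '.' pass, move up to (3,0)
Step 3: enter (3,0), '.' pass, move up to (2,0)
Step 4: enter (2,0), '\' deflects up->left, move left to (2,-1)
Step 5: at (2,-1) — EXIT via left edge, pos 2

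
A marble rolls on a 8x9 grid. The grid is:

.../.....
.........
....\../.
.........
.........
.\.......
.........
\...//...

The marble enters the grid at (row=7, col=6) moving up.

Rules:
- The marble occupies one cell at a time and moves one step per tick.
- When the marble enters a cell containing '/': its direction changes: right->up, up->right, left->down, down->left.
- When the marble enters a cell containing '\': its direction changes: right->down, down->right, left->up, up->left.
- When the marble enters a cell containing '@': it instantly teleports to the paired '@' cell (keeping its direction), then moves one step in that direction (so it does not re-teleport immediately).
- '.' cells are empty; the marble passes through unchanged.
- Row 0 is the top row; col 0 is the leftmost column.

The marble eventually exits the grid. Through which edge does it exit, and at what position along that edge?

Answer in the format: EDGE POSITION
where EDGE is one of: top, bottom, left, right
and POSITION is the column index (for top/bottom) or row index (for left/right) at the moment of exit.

Step 1: enter (7,6), '.' pass, move up to (6,6)
Step 2: enter (6,6), '.' pass, move up to (5,6)
Step 3: enter (5,6), '.' pass, move up to (4,6)
Step 4: enter (4,6), '.' pass, move up to (3,6)
Step 5: enter (3,6), '.' pass, move up to (2,6)
Step 6: enter (2,6), '.' pass, move up to (1,6)
Step 7: enter (1,6), '.' pass, move up to (0,6)
Step 8: enter (0,6), '.' pass, move up to (-1,6)
Step 9: at (-1,6) — EXIT via top edge, pos 6

Answer: top 6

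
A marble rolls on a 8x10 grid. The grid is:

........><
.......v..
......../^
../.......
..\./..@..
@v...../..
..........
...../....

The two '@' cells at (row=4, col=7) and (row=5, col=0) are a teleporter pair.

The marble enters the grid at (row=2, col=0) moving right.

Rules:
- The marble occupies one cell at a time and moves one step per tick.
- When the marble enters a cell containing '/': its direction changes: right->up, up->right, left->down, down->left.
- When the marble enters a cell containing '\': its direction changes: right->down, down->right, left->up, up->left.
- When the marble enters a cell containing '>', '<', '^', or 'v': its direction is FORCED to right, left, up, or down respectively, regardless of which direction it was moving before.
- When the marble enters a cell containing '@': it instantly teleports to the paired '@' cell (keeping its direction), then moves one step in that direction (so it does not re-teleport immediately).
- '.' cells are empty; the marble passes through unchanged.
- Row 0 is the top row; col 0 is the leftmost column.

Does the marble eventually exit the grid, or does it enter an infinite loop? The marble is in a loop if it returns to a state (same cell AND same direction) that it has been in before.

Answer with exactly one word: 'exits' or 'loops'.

Answer: loops

Derivation:
Step 1: enter (2,0), '.' pass, move right to (2,1)
Step 2: enter (2,1), '.' pass, move right to (2,2)
Step 3: enter (2,2), '.' pass, move right to (2,3)
Step 4: enter (2,3), '.' pass, move right to (2,4)
Step 5: enter (2,4), '.' pass, move right to (2,5)
Step 6: enter (2,5), '.' pass, move right to (2,6)
Step 7: enter (2,6), '.' pass, move right to (2,7)
Step 8: enter (2,7), '.' pass, move right to (2,8)
Step 9: enter (2,8), '/' deflects right->up, move up to (1,8)
Step 10: enter (1,8), '.' pass, move up to (0,8)
Step 11: enter (0,8), '>' forces up->right, move right to (0,9)
Step 12: enter (0,9), '<' forces right->left, move left to (0,8)
Step 13: enter (0,8), '>' forces left->right, move right to (0,9)
Step 14: at (0,9) dir=right — LOOP DETECTED (seen before)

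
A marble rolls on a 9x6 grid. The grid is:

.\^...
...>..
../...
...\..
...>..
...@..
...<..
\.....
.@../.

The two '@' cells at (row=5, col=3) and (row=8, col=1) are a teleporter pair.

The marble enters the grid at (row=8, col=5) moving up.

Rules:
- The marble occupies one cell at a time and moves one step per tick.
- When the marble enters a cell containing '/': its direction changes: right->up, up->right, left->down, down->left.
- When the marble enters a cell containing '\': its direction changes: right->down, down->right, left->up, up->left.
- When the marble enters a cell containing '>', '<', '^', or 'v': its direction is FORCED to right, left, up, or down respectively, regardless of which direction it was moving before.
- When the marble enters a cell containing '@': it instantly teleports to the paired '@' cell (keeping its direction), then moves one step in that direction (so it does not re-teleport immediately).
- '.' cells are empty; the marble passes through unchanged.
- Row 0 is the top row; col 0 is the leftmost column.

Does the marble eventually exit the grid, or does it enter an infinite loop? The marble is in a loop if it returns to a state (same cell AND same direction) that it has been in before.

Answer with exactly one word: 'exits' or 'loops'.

Step 1: enter (8,5), '.' pass, move up to (7,5)
Step 2: enter (7,5), '.' pass, move up to (6,5)
Step 3: enter (6,5), '.' pass, move up to (5,5)
Step 4: enter (5,5), '.' pass, move up to (4,5)
Step 5: enter (4,5), '.' pass, move up to (3,5)
Step 6: enter (3,5), '.' pass, move up to (2,5)
Step 7: enter (2,5), '.' pass, move up to (1,5)
Step 8: enter (1,5), '.' pass, move up to (0,5)
Step 9: enter (0,5), '.' pass, move up to (-1,5)
Step 10: at (-1,5) — EXIT via top edge, pos 5

Answer: exits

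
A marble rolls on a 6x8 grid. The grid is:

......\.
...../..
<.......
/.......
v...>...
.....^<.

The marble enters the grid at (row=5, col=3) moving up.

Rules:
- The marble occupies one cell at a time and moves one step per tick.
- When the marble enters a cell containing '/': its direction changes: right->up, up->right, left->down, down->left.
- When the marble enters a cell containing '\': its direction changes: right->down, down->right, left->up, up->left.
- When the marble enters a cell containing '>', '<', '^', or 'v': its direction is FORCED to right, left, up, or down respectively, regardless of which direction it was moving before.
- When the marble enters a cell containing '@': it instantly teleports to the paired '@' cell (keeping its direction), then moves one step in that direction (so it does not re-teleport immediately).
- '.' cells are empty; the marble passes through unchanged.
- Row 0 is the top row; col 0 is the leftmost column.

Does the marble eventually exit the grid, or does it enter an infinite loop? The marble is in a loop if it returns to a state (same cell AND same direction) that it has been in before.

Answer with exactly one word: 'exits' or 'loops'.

Step 1: enter (5,3), '.' pass, move up to (4,3)
Step 2: enter (4,3), '.' pass, move up to (3,3)
Step 3: enter (3,3), '.' pass, move up to (2,3)
Step 4: enter (2,3), '.' pass, move up to (1,3)
Step 5: enter (1,3), '.' pass, move up to (0,3)
Step 6: enter (0,3), '.' pass, move up to (-1,3)
Step 7: at (-1,3) — EXIT via top edge, pos 3

Answer: exits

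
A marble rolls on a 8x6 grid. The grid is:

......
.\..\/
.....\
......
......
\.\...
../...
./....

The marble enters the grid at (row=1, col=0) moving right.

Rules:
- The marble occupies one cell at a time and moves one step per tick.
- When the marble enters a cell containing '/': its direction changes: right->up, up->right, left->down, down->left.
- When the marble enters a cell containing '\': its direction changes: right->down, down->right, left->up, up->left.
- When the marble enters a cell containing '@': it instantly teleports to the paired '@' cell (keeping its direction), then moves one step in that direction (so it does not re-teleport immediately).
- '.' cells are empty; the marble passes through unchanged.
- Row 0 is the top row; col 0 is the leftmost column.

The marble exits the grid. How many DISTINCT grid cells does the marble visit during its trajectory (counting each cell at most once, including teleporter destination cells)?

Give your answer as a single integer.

Step 1: enter (1,0), '.' pass, move right to (1,1)
Step 2: enter (1,1), '\' deflects right->down, move down to (2,1)
Step 3: enter (2,1), '.' pass, move down to (3,1)
Step 4: enter (3,1), '.' pass, move down to (4,1)
Step 5: enter (4,1), '.' pass, move down to (5,1)
Step 6: enter (5,1), '.' pass, move down to (6,1)
Step 7: enter (6,1), '.' pass, move down to (7,1)
Step 8: enter (7,1), '/' deflects down->left, move left to (7,0)
Step 9: enter (7,0), '.' pass, move left to (7,-1)
Step 10: at (7,-1) — EXIT via left edge, pos 7
Distinct cells visited: 9 (path length 9)

Answer: 9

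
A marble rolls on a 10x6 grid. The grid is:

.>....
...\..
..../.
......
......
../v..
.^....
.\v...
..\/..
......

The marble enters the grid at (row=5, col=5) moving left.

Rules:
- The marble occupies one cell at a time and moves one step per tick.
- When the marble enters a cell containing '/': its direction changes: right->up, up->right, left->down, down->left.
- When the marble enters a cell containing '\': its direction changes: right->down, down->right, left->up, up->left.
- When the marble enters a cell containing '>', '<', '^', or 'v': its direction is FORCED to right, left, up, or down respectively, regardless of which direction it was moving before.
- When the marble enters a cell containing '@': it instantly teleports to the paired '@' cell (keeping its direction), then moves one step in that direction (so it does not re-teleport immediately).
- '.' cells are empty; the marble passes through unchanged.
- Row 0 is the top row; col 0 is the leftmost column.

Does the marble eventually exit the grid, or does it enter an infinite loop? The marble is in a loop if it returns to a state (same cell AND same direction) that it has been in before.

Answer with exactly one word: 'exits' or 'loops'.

Step 1: enter (5,5), '.' pass, move left to (5,4)
Step 2: enter (5,4), '.' pass, move left to (5,3)
Step 3: enter (5,3), 'v' forces left->down, move down to (6,3)
Step 4: enter (6,3), '.' pass, move down to (7,3)
Step 5: enter (7,3), '.' pass, move down to (8,3)
Step 6: enter (8,3), '/' deflects down->left, move left to (8,2)
Step 7: enter (8,2), '\' deflects left->up, move up to (7,2)
Step 8: enter (7,2), 'v' forces up->down, move down to (8,2)
Step 9: enter (8,2), '\' deflects down->right, move right to (8,3)
Step 10: enter (8,3), '/' deflects right->up, move up to (7,3)
Step 11: enter (7,3), '.' pass, move up to (6,3)
Step 12: enter (6,3), '.' pass, move up to (5,3)
Step 13: enter (5,3), 'v' forces up->down, move down to (6,3)
Step 14: at (6,3) dir=down — LOOP DETECTED (seen before)

Answer: loops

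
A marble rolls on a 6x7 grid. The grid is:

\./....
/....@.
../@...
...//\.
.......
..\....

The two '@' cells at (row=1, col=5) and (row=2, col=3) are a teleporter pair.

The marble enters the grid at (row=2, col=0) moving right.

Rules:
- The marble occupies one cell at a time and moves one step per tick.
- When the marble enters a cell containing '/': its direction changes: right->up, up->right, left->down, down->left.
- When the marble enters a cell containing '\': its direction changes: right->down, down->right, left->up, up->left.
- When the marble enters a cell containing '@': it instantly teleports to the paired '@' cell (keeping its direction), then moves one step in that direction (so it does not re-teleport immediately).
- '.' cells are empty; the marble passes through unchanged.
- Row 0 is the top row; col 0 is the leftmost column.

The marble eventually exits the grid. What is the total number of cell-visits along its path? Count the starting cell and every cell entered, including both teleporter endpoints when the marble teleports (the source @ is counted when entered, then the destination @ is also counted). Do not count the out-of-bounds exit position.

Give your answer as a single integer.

Answer: 9

Derivation:
Step 1: enter (2,0), '.' pass, move right to (2,1)
Step 2: enter (2,1), '.' pass, move right to (2,2)
Step 3: enter (2,2), '/' deflects right->up, move up to (1,2)
Step 4: enter (1,2), '.' pass, move up to (0,2)
Step 5: enter (0,2), '/' deflects up->right, move right to (0,3)
Step 6: enter (0,3), '.' pass, move right to (0,4)
Step 7: enter (0,4), '.' pass, move right to (0,5)
Step 8: enter (0,5), '.' pass, move right to (0,6)
Step 9: enter (0,6), '.' pass, move right to (0,7)
Step 10: at (0,7) — EXIT via right edge, pos 0
Path length (cell visits): 9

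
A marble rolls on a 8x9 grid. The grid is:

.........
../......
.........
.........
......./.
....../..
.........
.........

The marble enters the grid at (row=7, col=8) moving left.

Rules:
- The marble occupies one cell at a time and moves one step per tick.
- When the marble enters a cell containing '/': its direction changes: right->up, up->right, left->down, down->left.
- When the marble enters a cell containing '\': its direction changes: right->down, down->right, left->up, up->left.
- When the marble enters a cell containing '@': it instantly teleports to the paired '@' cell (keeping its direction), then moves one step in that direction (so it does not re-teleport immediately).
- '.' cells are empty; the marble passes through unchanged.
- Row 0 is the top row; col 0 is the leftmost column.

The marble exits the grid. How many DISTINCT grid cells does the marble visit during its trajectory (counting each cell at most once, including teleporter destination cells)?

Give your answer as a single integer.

Step 1: enter (7,8), '.' pass, move left to (7,7)
Step 2: enter (7,7), '.' pass, move left to (7,6)
Step 3: enter (7,6), '.' pass, move left to (7,5)
Step 4: enter (7,5), '.' pass, move left to (7,4)
Step 5: enter (7,4), '.' pass, move left to (7,3)
Step 6: enter (7,3), '.' pass, move left to (7,2)
Step 7: enter (7,2), '.' pass, move left to (7,1)
Step 8: enter (7,1), '.' pass, move left to (7,0)
Step 9: enter (7,0), '.' pass, move left to (7,-1)
Step 10: at (7,-1) — EXIT via left edge, pos 7
Distinct cells visited: 9 (path length 9)

Answer: 9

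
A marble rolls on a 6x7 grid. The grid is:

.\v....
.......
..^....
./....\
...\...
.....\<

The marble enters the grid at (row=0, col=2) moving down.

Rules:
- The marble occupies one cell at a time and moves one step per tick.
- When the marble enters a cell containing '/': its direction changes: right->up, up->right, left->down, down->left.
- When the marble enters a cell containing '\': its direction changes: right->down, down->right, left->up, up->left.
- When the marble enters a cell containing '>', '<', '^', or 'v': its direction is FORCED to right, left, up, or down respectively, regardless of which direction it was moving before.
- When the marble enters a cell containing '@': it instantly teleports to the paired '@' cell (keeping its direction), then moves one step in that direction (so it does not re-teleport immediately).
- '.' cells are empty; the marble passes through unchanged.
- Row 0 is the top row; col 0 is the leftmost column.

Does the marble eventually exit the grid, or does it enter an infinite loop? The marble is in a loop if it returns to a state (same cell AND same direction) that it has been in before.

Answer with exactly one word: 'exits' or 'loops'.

Step 1: enter (0,2), 'v' forces down->down, move down to (1,2)
Step 2: enter (1,2), '.' pass, move down to (2,2)
Step 3: enter (2,2), '^' forces down->up, move up to (1,2)
Step 4: enter (1,2), '.' pass, move up to (0,2)
Step 5: enter (0,2), 'v' forces up->down, move down to (1,2)
Step 6: at (1,2) dir=down — LOOP DETECTED (seen before)

Answer: loops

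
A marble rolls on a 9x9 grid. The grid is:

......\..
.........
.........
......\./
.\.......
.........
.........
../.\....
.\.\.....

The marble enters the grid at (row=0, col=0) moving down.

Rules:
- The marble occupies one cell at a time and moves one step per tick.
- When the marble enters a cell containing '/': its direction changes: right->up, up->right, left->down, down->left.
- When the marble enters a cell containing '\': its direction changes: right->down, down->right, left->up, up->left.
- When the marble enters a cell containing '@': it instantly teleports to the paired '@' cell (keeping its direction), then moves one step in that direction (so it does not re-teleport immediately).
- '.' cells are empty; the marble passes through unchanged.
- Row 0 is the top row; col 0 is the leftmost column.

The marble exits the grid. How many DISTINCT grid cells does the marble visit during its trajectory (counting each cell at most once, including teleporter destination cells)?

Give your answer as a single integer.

Answer: 9

Derivation:
Step 1: enter (0,0), '.' pass, move down to (1,0)
Step 2: enter (1,0), '.' pass, move down to (2,0)
Step 3: enter (2,0), '.' pass, move down to (3,0)
Step 4: enter (3,0), '.' pass, move down to (4,0)
Step 5: enter (4,0), '.' pass, move down to (5,0)
Step 6: enter (5,0), '.' pass, move down to (6,0)
Step 7: enter (6,0), '.' pass, move down to (7,0)
Step 8: enter (7,0), '.' pass, move down to (8,0)
Step 9: enter (8,0), '.' pass, move down to (9,0)
Step 10: at (9,0) — EXIT via bottom edge, pos 0
Distinct cells visited: 9 (path length 9)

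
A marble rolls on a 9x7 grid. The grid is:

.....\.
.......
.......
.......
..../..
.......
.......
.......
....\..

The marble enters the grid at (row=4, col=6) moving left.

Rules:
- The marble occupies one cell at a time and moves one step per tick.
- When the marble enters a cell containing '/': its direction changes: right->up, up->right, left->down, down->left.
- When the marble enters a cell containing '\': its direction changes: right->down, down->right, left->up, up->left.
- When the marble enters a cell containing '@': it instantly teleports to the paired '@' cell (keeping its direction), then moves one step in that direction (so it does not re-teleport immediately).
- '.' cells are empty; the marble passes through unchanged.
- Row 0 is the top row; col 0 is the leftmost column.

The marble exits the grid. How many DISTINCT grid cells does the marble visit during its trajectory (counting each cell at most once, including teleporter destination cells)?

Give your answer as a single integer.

Answer: 9

Derivation:
Step 1: enter (4,6), '.' pass, move left to (4,5)
Step 2: enter (4,5), '.' pass, move left to (4,4)
Step 3: enter (4,4), '/' deflects left->down, move down to (5,4)
Step 4: enter (5,4), '.' pass, move down to (6,4)
Step 5: enter (6,4), '.' pass, move down to (7,4)
Step 6: enter (7,4), '.' pass, move down to (8,4)
Step 7: enter (8,4), '\' deflects down->right, move right to (8,5)
Step 8: enter (8,5), '.' pass, move right to (8,6)
Step 9: enter (8,6), '.' pass, move right to (8,7)
Step 10: at (8,7) — EXIT via right edge, pos 8
Distinct cells visited: 9 (path length 9)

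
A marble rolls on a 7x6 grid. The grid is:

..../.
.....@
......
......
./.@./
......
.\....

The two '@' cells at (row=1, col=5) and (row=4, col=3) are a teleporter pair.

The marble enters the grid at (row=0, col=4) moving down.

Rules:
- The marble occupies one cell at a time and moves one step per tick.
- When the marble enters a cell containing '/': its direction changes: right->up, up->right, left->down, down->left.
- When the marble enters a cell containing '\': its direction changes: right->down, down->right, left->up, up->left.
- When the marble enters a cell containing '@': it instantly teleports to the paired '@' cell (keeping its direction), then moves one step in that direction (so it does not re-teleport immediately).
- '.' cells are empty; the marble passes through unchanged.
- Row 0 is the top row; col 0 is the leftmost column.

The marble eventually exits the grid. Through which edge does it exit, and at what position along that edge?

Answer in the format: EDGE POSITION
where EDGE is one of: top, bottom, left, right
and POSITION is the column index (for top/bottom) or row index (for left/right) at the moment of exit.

Answer: left 0

Derivation:
Step 1: enter (0,4), '/' deflects down->left, move left to (0,3)
Step 2: enter (0,3), '.' pass, move left to (0,2)
Step 3: enter (0,2), '.' pass, move left to (0,1)
Step 4: enter (0,1), '.' pass, move left to (0,0)
Step 5: enter (0,0), '.' pass, move left to (0,-1)
Step 6: at (0,-1) — EXIT via left edge, pos 0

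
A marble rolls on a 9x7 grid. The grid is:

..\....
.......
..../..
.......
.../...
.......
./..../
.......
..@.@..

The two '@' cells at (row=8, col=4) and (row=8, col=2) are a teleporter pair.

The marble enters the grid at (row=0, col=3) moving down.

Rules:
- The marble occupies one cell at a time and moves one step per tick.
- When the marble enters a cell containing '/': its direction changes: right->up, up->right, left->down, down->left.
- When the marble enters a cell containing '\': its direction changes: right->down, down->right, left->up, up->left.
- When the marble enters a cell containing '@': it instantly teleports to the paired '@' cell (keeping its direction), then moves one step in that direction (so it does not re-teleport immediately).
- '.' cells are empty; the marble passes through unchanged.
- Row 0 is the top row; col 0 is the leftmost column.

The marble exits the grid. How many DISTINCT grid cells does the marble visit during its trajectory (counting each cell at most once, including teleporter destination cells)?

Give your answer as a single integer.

Answer: 8

Derivation:
Step 1: enter (0,3), '.' pass, move down to (1,3)
Step 2: enter (1,3), '.' pass, move down to (2,3)
Step 3: enter (2,3), '.' pass, move down to (3,3)
Step 4: enter (3,3), '.' pass, move down to (4,3)
Step 5: enter (4,3), '/' deflects down->left, move left to (4,2)
Step 6: enter (4,2), '.' pass, move left to (4,1)
Step 7: enter (4,1), '.' pass, move left to (4,0)
Step 8: enter (4,0), '.' pass, move left to (4,-1)
Step 9: at (4,-1) — EXIT via left edge, pos 4
Distinct cells visited: 8 (path length 8)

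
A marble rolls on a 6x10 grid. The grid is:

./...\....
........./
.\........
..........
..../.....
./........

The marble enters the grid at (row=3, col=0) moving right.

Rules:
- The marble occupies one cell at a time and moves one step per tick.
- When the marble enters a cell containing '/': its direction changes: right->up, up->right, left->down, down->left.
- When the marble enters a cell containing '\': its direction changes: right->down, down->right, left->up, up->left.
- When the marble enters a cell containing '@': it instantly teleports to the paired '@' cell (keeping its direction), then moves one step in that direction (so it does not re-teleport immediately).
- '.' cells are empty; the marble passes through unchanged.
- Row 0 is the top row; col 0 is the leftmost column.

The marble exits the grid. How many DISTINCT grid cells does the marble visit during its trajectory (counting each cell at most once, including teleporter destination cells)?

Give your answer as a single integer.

Answer: 10

Derivation:
Step 1: enter (3,0), '.' pass, move right to (3,1)
Step 2: enter (3,1), '.' pass, move right to (3,2)
Step 3: enter (3,2), '.' pass, move right to (3,3)
Step 4: enter (3,3), '.' pass, move right to (3,4)
Step 5: enter (3,4), '.' pass, move right to (3,5)
Step 6: enter (3,5), '.' pass, move right to (3,6)
Step 7: enter (3,6), '.' pass, move right to (3,7)
Step 8: enter (3,7), '.' pass, move right to (3,8)
Step 9: enter (3,8), '.' pass, move right to (3,9)
Step 10: enter (3,9), '.' pass, move right to (3,10)
Step 11: at (3,10) — EXIT via right edge, pos 3
Distinct cells visited: 10 (path length 10)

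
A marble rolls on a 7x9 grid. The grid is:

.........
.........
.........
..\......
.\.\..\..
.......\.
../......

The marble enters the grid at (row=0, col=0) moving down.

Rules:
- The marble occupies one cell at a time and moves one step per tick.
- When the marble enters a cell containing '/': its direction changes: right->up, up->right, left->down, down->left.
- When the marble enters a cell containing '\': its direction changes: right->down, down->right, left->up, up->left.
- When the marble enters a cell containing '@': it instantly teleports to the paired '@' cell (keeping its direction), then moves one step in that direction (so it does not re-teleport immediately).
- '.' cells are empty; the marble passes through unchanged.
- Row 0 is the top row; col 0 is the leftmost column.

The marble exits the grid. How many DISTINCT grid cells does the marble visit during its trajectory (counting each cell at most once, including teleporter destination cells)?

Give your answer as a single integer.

Answer: 7

Derivation:
Step 1: enter (0,0), '.' pass, move down to (1,0)
Step 2: enter (1,0), '.' pass, move down to (2,0)
Step 3: enter (2,0), '.' pass, move down to (3,0)
Step 4: enter (3,0), '.' pass, move down to (4,0)
Step 5: enter (4,0), '.' pass, move down to (5,0)
Step 6: enter (5,0), '.' pass, move down to (6,0)
Step 7: enter (6,0), '.' pass, move down to (7,0)
Step 8: at (7,0) — EXIT via bottom edge, pos 0
Distinct cells visited: 7 (path length 7)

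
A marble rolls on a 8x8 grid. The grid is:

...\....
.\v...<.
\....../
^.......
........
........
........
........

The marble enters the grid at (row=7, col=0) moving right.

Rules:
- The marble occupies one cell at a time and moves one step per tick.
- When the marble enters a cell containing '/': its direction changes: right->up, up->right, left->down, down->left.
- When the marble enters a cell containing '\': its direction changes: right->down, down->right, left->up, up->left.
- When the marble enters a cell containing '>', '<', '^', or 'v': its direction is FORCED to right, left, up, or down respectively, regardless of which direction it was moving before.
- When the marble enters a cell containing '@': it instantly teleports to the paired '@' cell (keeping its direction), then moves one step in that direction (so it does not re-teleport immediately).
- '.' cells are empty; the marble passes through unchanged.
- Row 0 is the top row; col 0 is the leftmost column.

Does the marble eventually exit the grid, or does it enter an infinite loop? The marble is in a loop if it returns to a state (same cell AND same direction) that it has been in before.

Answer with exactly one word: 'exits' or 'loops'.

Answer: exits

Derivation:
Step 1: enter (7,0), '.' pass, move right to (7,1)
Step 2: enter (7,1), '.' pass, move right to (7,2)
Step 3: enter (7,2), '.' pass, move right to (7,3)
Step 4: enter (7,3), '.' pass, move right to (7,4)
Step 5: enter (7,4), '.' pass, move right to (7,5)
Step 6: enter (7,5), '.' pass, move right to (7,6)
Step 7: enter (7,6), '.' pass, move right to (7,7)
Step 8: enter (7,7), '.' pass, move right to (7,8)
Step 9: at (7,8) — EXIT via right edge, pos 7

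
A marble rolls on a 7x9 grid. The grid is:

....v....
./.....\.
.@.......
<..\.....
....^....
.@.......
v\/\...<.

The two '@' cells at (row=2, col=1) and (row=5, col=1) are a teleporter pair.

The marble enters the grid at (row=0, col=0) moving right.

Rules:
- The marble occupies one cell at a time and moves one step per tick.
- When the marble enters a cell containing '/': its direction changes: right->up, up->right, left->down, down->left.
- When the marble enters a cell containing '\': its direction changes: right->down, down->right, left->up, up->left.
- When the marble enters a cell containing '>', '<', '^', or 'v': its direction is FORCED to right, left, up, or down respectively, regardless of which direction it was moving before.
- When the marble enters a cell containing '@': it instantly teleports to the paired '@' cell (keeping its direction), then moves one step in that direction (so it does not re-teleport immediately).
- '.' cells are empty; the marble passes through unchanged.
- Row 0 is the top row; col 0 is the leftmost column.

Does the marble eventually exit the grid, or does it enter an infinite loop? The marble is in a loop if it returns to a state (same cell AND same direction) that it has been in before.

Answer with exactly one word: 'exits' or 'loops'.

Answer: loops

Derivation:
Step 1: enter (0,0), '.' pass, move right to (0,1)
Step 2: enter (0,1), '.' pass, move right to (0,2)
Step 3: enter (0,2), '.' pass, move right to (0,3)
Step 4: enter (0,3), '.' pass, move right to (0,4)
Step 5: enter (0,4), 'v' forces right->down, move down to (1,4)
Step 6: enter (1,4), '.' pass, move down to (2,4)
Step 7: enter (2,4), '.' pass, move down to (3,4)
Step 8: enter (3,4), '.' pass, move down to (4,4)
Step 9: enter (4,4), '^' forces down->up, move up to (3,4)
Step 10: enter (3,4), '.' pass, move up to (2,4)
Step 11: enter (2,4), '.' pass, move up to (1,4)
Step 12: enter (1,4), '.' pass, move up to (0,4)
Step 13: enter (0,4), 'v' forces up->down, move down to (1,4)
Step 14: at (1,4) dir=down — LOOP DETECTED (seen before)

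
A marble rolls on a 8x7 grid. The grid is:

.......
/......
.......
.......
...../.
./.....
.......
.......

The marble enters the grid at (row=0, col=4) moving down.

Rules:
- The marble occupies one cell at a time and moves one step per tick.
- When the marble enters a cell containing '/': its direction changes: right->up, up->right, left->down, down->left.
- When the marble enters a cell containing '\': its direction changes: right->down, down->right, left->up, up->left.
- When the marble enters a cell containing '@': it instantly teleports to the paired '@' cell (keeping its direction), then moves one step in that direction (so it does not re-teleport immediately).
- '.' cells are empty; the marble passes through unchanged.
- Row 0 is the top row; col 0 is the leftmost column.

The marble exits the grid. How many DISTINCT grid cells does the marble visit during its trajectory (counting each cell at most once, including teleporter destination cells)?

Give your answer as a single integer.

Step 1: enter (0,4), '.' pass, move down to (1,4)
Step 2: enter (1,4), '.' pass, move down to (2,4)
Step 3: enter (2,4), '.' pass, move down to (3,4)
Step 4: enter (3,4), '.' pass, move down to (4,4)
Step 5: enter (4,4), '.' pass, move down to (5,4)
Step 6: enter (5,4), '.' pass, move down to (6,4)
Step 7: enter (6,4), '.' pass, move down to (7,4)
Step 8: enter (7,4), '.' pass, move down to (8,4)
Step 9: at (8,4) — EXIT via bottom edge, pos 4
Distinct cells visited: 8 (path length 8)

Answer: 8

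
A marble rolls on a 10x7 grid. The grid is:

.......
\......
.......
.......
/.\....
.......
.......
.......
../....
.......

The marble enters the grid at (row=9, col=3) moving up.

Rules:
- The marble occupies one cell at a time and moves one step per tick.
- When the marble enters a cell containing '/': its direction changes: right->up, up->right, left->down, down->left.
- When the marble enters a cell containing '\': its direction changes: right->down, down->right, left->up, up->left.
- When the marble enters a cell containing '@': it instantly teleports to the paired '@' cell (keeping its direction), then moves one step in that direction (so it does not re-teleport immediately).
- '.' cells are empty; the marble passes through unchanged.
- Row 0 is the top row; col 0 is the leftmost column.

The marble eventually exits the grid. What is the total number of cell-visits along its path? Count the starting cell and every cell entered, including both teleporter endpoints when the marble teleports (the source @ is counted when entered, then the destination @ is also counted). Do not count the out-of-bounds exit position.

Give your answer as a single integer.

Step 1: enter (9,3), '.' pass, move up to (8,3)
Step 2: enter (8,3), '.' pass, move up to (7,3)
Step 3: enter (7,3), '.' pass, move up to (6,3)
Step 4: enter (6,3), '.' pass, move up to (5,3)
Step 5: enter (5,3), '.' pass, move up to (4,3)
Step 6: enter (4,3), '.' pass, move up to (3,3)
Step 7: enter (3,3), '.' pass, move up to (2,3)
Step 8: enter (2,3), '.' pass, move up to (1,3)
Step 9: enter (1,3), '.' pass, move up to (0,3)
Step 10: enter (0,3), '.' pass, move up to (-1,3)
Step 11: at (-1,3) — EXIT via top edge, pos 3
Path length (cell visits): 10

Answer: 10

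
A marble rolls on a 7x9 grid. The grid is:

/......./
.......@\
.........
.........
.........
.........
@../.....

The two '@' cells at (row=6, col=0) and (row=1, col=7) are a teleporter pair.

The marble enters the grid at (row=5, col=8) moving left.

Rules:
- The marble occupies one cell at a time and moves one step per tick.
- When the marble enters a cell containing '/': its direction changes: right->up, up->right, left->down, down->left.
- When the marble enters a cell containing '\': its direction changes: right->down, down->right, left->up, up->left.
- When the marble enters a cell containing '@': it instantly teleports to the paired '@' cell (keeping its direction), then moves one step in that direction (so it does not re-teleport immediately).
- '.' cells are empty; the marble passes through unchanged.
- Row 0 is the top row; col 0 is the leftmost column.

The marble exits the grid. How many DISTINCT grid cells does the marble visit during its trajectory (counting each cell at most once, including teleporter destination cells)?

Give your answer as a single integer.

Answer: 9

Derivation:
Step 1: enter (5,8), '.' pass, move left to (5,7)
Step 2: enter (5,7), '.' pass, move left to (5,6)
Step 3: enter (5,6), '.' pass, move left to (5,5)
Step 4: enter (5,5), '.' pass, move left to (5,4)
Step 5: enter (5,4), '.' pass, move left to (5,3)
Step 6: enter (5,3), '.' pass, move left to (5,2)
Step 7: enter (5,2), '.' pass, move left to (5,1)
Step 8: enter (5,1), '.' pass, move left to (5,0)
Step 9: enter (5,0), '.' pass, move left to (5,-1)
Step 10: at (5,-1) — EXIT via left edge, pos 5
Distinct cells visited: 9 (path length 9)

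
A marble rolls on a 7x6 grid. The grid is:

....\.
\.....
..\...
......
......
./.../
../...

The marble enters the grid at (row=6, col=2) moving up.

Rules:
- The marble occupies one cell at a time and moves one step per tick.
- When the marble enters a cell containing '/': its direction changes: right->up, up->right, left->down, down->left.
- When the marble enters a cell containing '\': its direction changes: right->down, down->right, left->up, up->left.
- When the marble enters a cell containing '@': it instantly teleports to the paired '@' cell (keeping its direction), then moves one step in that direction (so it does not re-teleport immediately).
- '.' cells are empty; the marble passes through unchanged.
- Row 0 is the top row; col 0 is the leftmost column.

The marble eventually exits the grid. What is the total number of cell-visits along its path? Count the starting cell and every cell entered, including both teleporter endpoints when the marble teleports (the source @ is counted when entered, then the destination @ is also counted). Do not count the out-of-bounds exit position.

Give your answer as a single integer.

Answer: 4

Derivation:
Step 1: enter (6,2), '/' deflects up->right, move right to (6,3)
Step 2: enter (6,3), '.' pass, move right to (6,4)
Step 3: enter (6,4), '.' pass, move right to (6,5)
Step 4: enter (6,5), '.' pass, move right to (6,6)
Step 5: at (6,6) — EXIT via right edge, pos 6
Path length (cell visits): 4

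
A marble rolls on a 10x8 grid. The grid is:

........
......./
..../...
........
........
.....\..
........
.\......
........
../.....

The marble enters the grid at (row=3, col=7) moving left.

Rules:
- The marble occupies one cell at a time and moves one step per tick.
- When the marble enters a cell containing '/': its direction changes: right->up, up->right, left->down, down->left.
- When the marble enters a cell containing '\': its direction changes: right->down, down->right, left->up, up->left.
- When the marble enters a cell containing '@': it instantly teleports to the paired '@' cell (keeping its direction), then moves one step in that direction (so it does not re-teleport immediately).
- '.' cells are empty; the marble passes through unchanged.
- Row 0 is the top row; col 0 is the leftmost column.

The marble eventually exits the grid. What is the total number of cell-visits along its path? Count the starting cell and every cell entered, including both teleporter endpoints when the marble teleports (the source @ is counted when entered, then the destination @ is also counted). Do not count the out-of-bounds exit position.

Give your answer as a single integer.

Step 1: enter (3,7), '.' pass, move left to (3,6)
Step 2: enter (3,6), '.' pass, move left to (3,5)
Step 3: enter (3,5), '.' pass, move left to (3,4)
Step 4: enter (3,4), '.' pass, move left to (3,3)
Step 5: enter (3,3), '.' pass, move left to (3,2)
Step 6: enter (3,2), '.' pass, move left to (3,1)
Step 7: enter (3,1), '.' pass, move left to (3,0)
Step 8: enter (3,0), '.' pass, move left to (3,-1)
Step 9: at (3,-1) — EXIT via left edge, pos 3
Path length (cell visits): 8

Answer: 8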